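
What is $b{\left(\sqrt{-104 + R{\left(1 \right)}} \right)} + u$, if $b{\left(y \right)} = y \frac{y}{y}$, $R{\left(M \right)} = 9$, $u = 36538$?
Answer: $36538 + i \sqrt{95} \approx 36538.0 + 9.7468 i$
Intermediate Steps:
$b{\left(y \right)} = y$ ($b{\left(y \right)} = y 1 = y$)
$b{\left(\sqrt{-104 + R{\left(1 \right)}} \right)} + u = \sqrt{-104 + 9} + 36538 = \sqrt{-95} + 36538 = i \sqrt{95} + 36538 = 36538 + i \sqrt{95}$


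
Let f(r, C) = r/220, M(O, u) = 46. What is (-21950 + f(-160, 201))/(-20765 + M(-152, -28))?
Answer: 241458/227909 ≈ 1.0594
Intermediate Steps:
f(r, C) = r/220 (f(r, C) = r*(1/220) = r/220)
(-21950 + f(-160, 201))/(-20765 + M(-152, -28)) = (-21950 + (1/220)*(-160))/(-20765 + 46) = (-21950 - 8/11)/(-20719) = -241458/11*(-1/20719) = 241458/227909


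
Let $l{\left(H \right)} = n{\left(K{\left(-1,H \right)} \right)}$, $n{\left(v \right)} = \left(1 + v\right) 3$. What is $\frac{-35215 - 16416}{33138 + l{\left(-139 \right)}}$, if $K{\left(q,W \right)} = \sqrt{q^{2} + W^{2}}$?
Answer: $- \frac{570367657}{366050661} + \frac{51631 \sqrt{19322}}{366050661} \approx -1.5386$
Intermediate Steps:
$K{\left(q,W \right)} = \sqrt{W^{2} + q^{2}}$
$n{\left(v \right)} = 3 + 3 v$
$l{\left(H \right)} = 3 + 3 \sqrt{1 + H^{2}}$ ($l{\left(H \right)} = 3 + 3 \sqrt{H^{2} + \left(-1\right)^{2}} = 3 + 3 \sqrt{H^{2} + 1} = 3 + 3 \sqrt{1 + H^{2}}$)
$\frac{-35215 - 16416}{33138 + l{\left(-139 \right)}} = \frac{-35215 - 16416}{33138 + \left(3 + 3 \sqrt{1 + \left(-139\right)^{2}}\right)} = - \frac{51631}{33138 + \left(3 + 3 \sqrt{1 + 19321}\right)} = - \frac{51631}{33138 + \left(3 + 3 \sqrt{19322}\right)} = - \frac{51631}{33141 + 3 \sqrt{19322}}$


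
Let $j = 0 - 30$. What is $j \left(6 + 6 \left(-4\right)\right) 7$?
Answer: $3780$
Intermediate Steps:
$j = -30$ ($j = 0 - 30 = -30$)
$j \left(6 + 6 \left(-4\right)\right) 7 = - 30 \left(6 + 6 \left(-4\right)\right) 7 = - 30 \left(6 - 24\right) 7 = \left(-30\right) \left(-18\right) 7 = 540 \cdot 7 = 3780$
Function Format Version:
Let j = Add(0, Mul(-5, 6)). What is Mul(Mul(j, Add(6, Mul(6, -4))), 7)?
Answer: 3780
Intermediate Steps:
j = -30 (j = Add(0, -30) = -30)
Mul(Mul(j, Add(6, Mul(6, -4))), 7) = Mul(Mul(-30, Add(6, Mul(6, -4))), 7) = Mul(Mul(-30, Add(6, -24)), 7) = Mul(Mul(-30, -18), 7) = Mul(540, 7) = 3780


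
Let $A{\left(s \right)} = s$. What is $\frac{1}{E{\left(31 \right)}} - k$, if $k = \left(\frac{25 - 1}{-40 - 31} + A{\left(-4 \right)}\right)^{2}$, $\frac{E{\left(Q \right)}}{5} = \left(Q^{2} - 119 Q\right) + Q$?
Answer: $- \frac{1279246081}{67977885} \approx -18.819$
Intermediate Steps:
$E{\left(Q \right)} = - 590 Q + 5 Q^{2}$ ($E{\left(Q \right)} = 5 \left(\left(Q^{2} - 119 Q\right) + Q\right) = 5 \left(Q^{2} - 118 Q\right) = - 590 Q + 5 Q^{2}$)
$k = \frac{94864}{5041}$ ($k = \left(\frac{25 - 1}{-40 - 31} - 4\right)^{2} = \left(\frac{24}{-71} - 4\right)^{2} = \left(24 \left(- \frac{1}{71}\right) - 4\right)^{2} = \left(- \frac{24}{71} - 4\right)^{2} = \left(- \frac{308}{71}\right)^{2} = \frac{94864}{5041} \approx 18.818$)
$\frac{1}{E{\left(31 \right)}} - k = \frac{1}{5 \cdot 31 \left(-118 + 31\right)} - \frac{94864}{5041} = \frac{1}{5 \cdot 31 \left(-87\right)} - \frac{94864}{5041} = \frac{1}{-13485} - \frac{94864}{5041} = - \frac{1}{13485} - \frac{94864}{5041} = - \frac{1279246081}{67977885}$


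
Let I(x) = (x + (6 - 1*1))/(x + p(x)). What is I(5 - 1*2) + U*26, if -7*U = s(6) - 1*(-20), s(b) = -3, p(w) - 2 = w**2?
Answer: -438/7 ≈ -62.571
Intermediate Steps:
p(w) = 2 + w**2
U = -17/7 (U = -(-3 - 1*(-20))/7 = -(-3 + 20)/7 = -1/7*17 = -17/7 ≈ -2.4286)
I(x) = (5 + x)/(2 + x + x**2) (I(x) = (x + (6 - 1*1))/(x + (2 + x**2)) = (x + (6 - 1))/(2 + x + x**2) = (x + 5)/(2 + x + x**2) = (5 + x)/(2 + x + x**2))
I(5 - 1*2) + U*26 = (5 + (5 - 1*2))/(2 + (5 - 1*2) + (5 - 1*2)**2) - 17/7*26 = (5 + (5 - 2))/(2 + (5 - 2) + (5 - 2)**2) - 442/7 = (5 + 3)/(2 + 3 + 3**2) - 442/7 = 8/(2 + 3 + 9) - 442/7 = 8/14 - 442/7 = (1/14)*8 - 442/7 = 4/7 - 442/7 = -438/7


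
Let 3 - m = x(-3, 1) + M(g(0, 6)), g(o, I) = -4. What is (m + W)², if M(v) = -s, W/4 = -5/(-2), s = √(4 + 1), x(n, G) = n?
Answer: (16 + √5)² ≈ 332.55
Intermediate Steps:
s = √5 ≈ 2.2361
W = 10 (W = 4*(-5/(-2)) = 4*(-5*(-½)) = 4*(5/2) = 10)
M(v) = -√5
m = 6 + √5 (m = 3 - (-3 - √5) = 3 + (3 + √5) = 6 + √5 ≈ 8.2361)
(m + W)² = ((6 + √5) + 10)² = (16 + √5)²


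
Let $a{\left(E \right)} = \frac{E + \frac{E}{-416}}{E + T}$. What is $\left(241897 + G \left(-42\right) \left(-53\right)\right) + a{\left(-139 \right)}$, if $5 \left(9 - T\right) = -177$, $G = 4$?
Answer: $\frac{49349899593}{196768} \approx 2.508 \cdot 10^{5}$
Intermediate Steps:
$T = \frac{222}{5}$ ($T = 9 - - \frac{177}{5} = 9 + \frac{177}{5} = \frac{222}{5} \approx 44.4$)
$a{\left(E \right)} = \frac{415 E}{416 \left(\frac{222}{5} + E\right)}$ ($a{\left(E \right)} = \frac{E + \frac{E}{-416}}{E + \frac{222}{5}} = \frac{E + E \left(- \frac{1}{416}\right)}{\frac{222}{5} + E} = \frac{E - \frac{E}{416}}{\frac{222}{5} + E} = \frac{\frac{415}{416} E}{\frac{222}{5} + E} = \frac{415 E}{416 \left(\frac{222}{5} + E\right)}$)
$\left(241897 + G \left(-42\right) \left(-53\right)\right) + a{\left(-139 \right)} = \left(241897 + 4 \left(-42\right) \left(-53\right)\right) + \frac{2075}{416} \left(-139\right) \frac{1}{222 + 5 \left(-139\right)} = \left(241897 - -8904\right) + \frac{2075}{416} \left(-139\right) \frac{1}{222 - 695} = \left(241897 + 8904\right) + \frac{2075}{416} \left(-139\right) \frac{1}{-473} = 250801 + \frac{2075}{416} \left(-139\right) \left(- \frac{1}{473}\right) = 250801 + \frac{288425}{196768} = \frac{49349899593}{196768}$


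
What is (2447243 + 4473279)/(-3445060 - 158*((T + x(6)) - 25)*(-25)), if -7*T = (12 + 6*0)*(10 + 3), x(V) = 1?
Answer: -24221827/12697610 ≈ -1.9076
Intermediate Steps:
T = -156/7 (T = -(12 + 6*0)*(10 + 3)/7 = -(12 + 0)*13/7 = -12*13/7 = -1/7*156 = -156/7 ≈ -22.286)
(2447243 + 4473279)/(-3445060 - 158*((T + x(6)) - 25)*(-25)) = (2447243 + 4473279)/(-3445060 - 158*((-156/7 + 1) - 25)*(-25)) = 6920522/(-3445060 - 158*(-149/7 - 25)*(-25)) = 6920522/(-3445060 - 158*(-324/7)*(-25)) = 6920522/(-3445060 + (51192/7)*(-25)) = 6920522/(-3445060 - 1279800/7) = 6920522/(-25395220/7) = 6920522*(-7/25395220) = -24221827/12697610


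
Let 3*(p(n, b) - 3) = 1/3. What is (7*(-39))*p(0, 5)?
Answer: -2548/3 ≈ -849.33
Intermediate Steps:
p(n, b) = 28/9 (p(n, b) = 3 + (1/3)/3 = 3 + (1/3)*(1/3) = 3 + 1/9 = 28/9)
(7*(-39))*p(0, 5) = (7*(-39))*(28/9) = -273*28/9 = -2548/3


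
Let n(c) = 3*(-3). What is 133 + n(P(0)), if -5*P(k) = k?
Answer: 124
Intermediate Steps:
P(k) = -k/5
n(c) = -9
133 + n(P(0)) = 133 - 9 = 124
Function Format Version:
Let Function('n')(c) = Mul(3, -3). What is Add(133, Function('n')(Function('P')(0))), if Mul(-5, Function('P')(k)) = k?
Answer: 124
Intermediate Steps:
Function('P')(k) = Mul(Rational(-1, 5), k)
Function('n')(c) = -9
Add(133, Function('n')(Function('P')(0))) = Add(133, -9) = 124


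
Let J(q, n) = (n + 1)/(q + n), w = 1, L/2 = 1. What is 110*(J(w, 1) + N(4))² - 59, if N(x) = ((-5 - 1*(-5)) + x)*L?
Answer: 8851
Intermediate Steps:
L = 2 (L = 2*1 = 2)
J(q, n) = (1 + n)/(n + q)
N(x) = 2*x (N(x) = ((-5 - 1*(-5)) + x)*2 = ((-5 + 5) + x)*2 = (0 + x)*2 = x*2 = 2*x)
110*(J(w, 1) + N(4))² - 59 = 110*((1 + 1)/(1 + 1) + 2*4)² - 59 = 110*(2/2 + 8)² - 59 = 110*((½)*2 + 8)² - 59 = 110*(1 + 8)² - 59 = 110*9² - 59 = 110*81 - 59 = 8910 - 59 = 8851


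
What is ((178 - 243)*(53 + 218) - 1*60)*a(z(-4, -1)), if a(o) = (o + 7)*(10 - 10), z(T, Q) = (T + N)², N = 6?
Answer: 0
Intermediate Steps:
z(T, Q) = (6 + T)² (z(T, Q) = (T + 6)² = (6 + T)²)
a(o) = 0 (a(o) = (7 + o)*0 = 0)
((178 - 243)*(53 + 218) - 1*60)*a(z(-4, -1)) = ((178 - 243)*(53 + 218) - 1*60)*0 = (-65*271 - 60)*0 = (-17615 - 60)*0 = -17675*0 = 0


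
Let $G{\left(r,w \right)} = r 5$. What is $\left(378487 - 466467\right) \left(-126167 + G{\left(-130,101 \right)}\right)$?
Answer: $11157359660$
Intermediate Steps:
$G{\left(r,w \right)} = 5 r$
$\left(378487 - 466467\right) \left(-126167 + G{\left(-130,101 \right)}\right) = \left(378487 - 466467\right) \left(-126167 + 5 \left(-130\right)\right) = - 87980 \left(-126167 - 650\right) = \left(-87980\right) \left(-126817\right) = 11157359660$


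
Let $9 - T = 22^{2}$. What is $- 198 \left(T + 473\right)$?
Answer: $396$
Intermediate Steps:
$T = -475$ ($T = 9 - 22^{2} = 9 - 484 = -475$)
$- 198 \left(T + 473\right) = - 198 \left(-475 + 473\right) = \left(-198\right) \left(-2\right) = 396$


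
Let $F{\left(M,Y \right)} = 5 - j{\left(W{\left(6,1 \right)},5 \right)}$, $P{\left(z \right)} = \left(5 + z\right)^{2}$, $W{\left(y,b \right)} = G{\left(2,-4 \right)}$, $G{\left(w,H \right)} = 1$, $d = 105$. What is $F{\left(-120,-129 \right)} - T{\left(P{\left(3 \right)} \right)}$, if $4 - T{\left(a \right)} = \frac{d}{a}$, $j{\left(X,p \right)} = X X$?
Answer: $\frac{105}{64} \approx 1.6406$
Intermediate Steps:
$W{\left(y,b \right)} = 1$
$j{\left(X,p \right)} = X^{2}$
$F{\left(M,Y \right)} = 4$ ($F{\left(M,Y \right)} = 5 - 1^{2} = 5 - 1 = 4$)
$T{\left(a \right)} = 4 - \frac{105}{a}$
$F{\left(-120,-129 \right)} - T{\left(P{\left(3 \right)} \right)} = 4 - \left(4 - \frac{105}{\left(5 + 3\right)^{2}}\right) = 4 - \left(4 - \frac{105}{8^{2}}\right) = 4 - \left(4 - \frac{105}{64}\right) = 4 - \frac{151}{64} = \frac{105}{64}$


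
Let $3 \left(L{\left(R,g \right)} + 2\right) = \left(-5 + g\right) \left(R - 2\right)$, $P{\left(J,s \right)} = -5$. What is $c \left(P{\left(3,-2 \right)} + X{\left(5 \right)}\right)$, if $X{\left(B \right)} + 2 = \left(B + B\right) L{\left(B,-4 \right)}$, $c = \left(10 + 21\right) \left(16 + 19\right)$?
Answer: $-126945$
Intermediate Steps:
$L{\left(R,g \right)} = -2 + \frac{\left(-5 + g\right) \left(-2 + R\right)}{3}$ ($L{\left(R,g \right)} = -2 + \frac{\left(-5 + g\right) \left(R - 2\right)}{3} = -2 + \frac{\left(-5 + g\right) \left(-2 + R\right)}{3}$)
$c = 1085$ ($c = 31 \cdot 35 = 1085$)
$X{\left(B \right)} = -2 + 2 B \left(4 - 3 B\right)$ ($X{\left(B \right)} = -2 + \left(B + B\right) \left(\frac{4}{3} - \frac{5 B}{3} - - \frac{8}{3} + \frac{1}{3} B \left(-4\right)\right) = -2 + 2 B \left(\frac{4}{3} - \frac{5 B}{3} + \frac{8}{3} - \frac{4 B}{3}\right) = -2 + 2 B \left(4 - 3 B\right)$)
$c \left(P{\left(3,-2 \right)} + X{\left(5 \right)}\right) = 1085 \left(-5 + \left(-2 + 2 \cdot 5 \left(4 - 15\right)\right)\right) = 1085 \left(-5 + \left(-2 + 2 \cdot 5 \left(-11\right)\right)\right) = 1085 \left(-5 - 112\right) = 1085 \left(-117\right) = -126945$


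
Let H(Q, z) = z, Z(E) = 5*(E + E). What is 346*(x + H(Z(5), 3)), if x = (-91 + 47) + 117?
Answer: 26296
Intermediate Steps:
Z(E) = 10*E (Z(E) = 5*(2*E) = 10*E)
x = 73 (x = -44 + 117 = 73)
346*(x + H(Z(5), 3)) = 346*(73 + 3) = 346*76 = 26296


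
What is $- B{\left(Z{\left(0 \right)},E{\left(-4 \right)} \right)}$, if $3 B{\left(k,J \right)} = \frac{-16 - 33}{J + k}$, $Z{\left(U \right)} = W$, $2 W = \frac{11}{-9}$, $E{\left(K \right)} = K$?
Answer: $- \frac{294}{83} \approx -3.5422$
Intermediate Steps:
$W = - \frac{11}{18}$ ($W = \frac{11 \frac{1}{-9}}{2} = \frac{11 \left(- \frac{1}{9}\right)}{2} = \frac{1}{2} \left(- \frac{11}{9}\right) = - \frac{11}{18} \approx -0.61111$)
$Z{\left(U \right)} = - \frac{11}{18}$
$B{\left(k,J \right)} = - \frac{49}{3 \left(J + k\right)}$ ($B{\left(k,J \right)} = \frac{\left(-16 - 33\right) \frac{1}{J + k}}{3} = \frac{\left(-49\right) \frac{1}{J + k}}{3} = - \frac{49}{3 \left(J + k\right)}$)
$- B{\left(Z{\left(0 \right)},E{\left(-4 \right)} \right)} = - \frac{-49}{3 \left(-4\right) + 3 \left(- \frac{11}{18}\right)} = - \frac{-49}{-12 - \frac{11}{6}} = - \frac{-49}{- \frac{83}{6}} = - \frac{\left(-49\right) \left(-6\right)}{83} = \left(-1\right) \frac{294}{83} = - \frac{294}{83}$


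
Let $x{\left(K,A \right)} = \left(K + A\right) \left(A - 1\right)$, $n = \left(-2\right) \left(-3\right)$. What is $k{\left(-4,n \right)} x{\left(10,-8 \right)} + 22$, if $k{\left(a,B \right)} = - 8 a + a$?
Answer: $-482$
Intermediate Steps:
$n = 6$
$x{\left(K,A \right)} = \left(-1 + A\right) \left(A + K\right)$ ($x{\left(K,A \right)} = \left(A + K\right) \left(-1 + A\right) = \left(-1 + A\right) \left(A + K\right)$)
$k{\left(a,B \right)} = - 7 a$
$k{\left(-4,n \right)} x{\left(10,-8 \right)} + 22 = \left(-7\right) \left(-4\right) \left(\left(-8\right)^{2} - -8 - 10 - 80\right) + 22 = 28 \left(64 + 8 - 10 - 80\right) + 22 = 28 \left(-18\right) + 22 = -504 + 22 = -482$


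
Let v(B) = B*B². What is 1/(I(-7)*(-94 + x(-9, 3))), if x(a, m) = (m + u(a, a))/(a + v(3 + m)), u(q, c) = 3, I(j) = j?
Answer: 69/45388 ≈ 0.0015202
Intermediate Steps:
v(B) = B³
x(a, m) = (3 + m)/(a + (3 + m)³) (x(a, m) = (m + 3)/(a + (3 + m)³) = (3 + m)/(a + (3 + m)³))
1/(I(-7)*(-94 + x(-9, 3))) = 1/(-7*(-94 + (3 + 3)/(-9 + (3 + 3)³))) = 1/(-7*(-94 + 6/(-9 + 6³))) = 1/(-7*(-94 + 6/(-9 + 216))) = 1/(-7*(-94 + 6/207)) = 1/(-7*(-94 + (1/207)*6)) = 1/(-7*(-94 + 2/69)) = 1/(-7*(-6484/69)) = 1/(45388/69) = 69/45388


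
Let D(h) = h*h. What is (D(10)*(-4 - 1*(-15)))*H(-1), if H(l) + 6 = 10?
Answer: 4400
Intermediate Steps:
H(l) = 4 (H(l) = -6 + 10 = 4)
D(h) = h²
(D(10)*(-4 - 1*(-15)))*H(-1) = (10²*(-4 - 1*(-15)))*4 = (100*(-4 + 15))*4 = (100*11)*4 = 1100*4 = 4400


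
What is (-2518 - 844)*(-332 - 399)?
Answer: 2457622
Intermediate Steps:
(-2518 - 844)*(-332 - 399) = -3362*(-731) = 2457622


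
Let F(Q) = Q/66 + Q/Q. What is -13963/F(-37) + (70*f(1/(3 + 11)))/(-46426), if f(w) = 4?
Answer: -21392129914/673177 ≈ -31778.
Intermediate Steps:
F(Q) = 1 + Q/66 (F(Q) = Q*(1/66) + 1 = Q/66 + 1 = 1 + Q/66)
-13963/F(-37) + (70*f(1/(3 + 11)))/(-46426) = -13963/(1 + (1/66)*(-37)) + (70*4)/(-46426) = -13963/(1 - 37/66) + 280*(-1/46426) = -13963/29/66 - 140/23213 = -13963*66/29 - 140/23213 = -921558/29 - 140/23213 = -21392129914/673177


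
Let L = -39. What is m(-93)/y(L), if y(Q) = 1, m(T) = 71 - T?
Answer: 164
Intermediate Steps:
m(-93)/y(L) = (71 - 1*(-93))/1 = (71 + 93)*1 = 164*1 = 164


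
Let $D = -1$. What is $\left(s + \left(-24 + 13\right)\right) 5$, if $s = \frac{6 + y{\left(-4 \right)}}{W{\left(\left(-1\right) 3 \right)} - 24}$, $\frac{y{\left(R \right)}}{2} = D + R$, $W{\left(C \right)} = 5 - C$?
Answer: $- \frac{215}{4} \approx -53.75$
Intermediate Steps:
$y{\left(R \right)} = -2 + 2 R$ ($y{\left(R \right)} = 2 \left(-1 + R\right) = -2 + 2 R$)
$s = \frac{1}{4}$ ($s = \frac{6 + \left(-2 + 2 \left(-4\right)\right)}{\left(5 - \left(-1\right) 3\right) - 24} = \frac{6 - 10}{\left(5 - -3\right) - 24} = \frac{6 - 10}{\left(5 + 3\right) - 24} = - \frac{4}{8 - 24} = - \frac{4}{-16} = \left(-4\right) \left(- \frac{1}{16}\right) = \frac{1}{4} \approx 0.25$)
$\left(s + \left(-24 + 13\right)\right) 5 = \left(\frac{1}{4} + \left(-24 + 13\right)\right) 5 = \left(\frac{1}{4} - 11\right) 5 = \left(- \frac{43}{4}\right) 5 = - \frac{215}{4}$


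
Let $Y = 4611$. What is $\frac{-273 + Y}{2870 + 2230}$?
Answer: $\frac{723}{850} \approx 0.85059$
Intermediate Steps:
$\frac{-273 + Y}{2870 + 2230} = \frac{-273 + 4611}{2870 + 2230} = \frac{4338}{5100} = 4338 \cdot \frac{1}{5100} = \frac{723}{850}$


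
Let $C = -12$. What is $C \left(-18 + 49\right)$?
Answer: $-372$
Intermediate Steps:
$C \left(-18 + 49\right) = - 12 \left(-18 + 49\right) = \left(-12\right) 31 = -372$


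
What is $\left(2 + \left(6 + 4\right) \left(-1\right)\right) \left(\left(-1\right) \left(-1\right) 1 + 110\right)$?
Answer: $-888$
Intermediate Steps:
$\left(2 + \left(6 + 4\right) \left(-1\right)\right) \left(\left(-1\right) \left(-1\right) 1 + 110\right) = \left(2 + 10 \left(-1\right)\right) \left(1 \cdot 1 + 110\right) = \left(2 - 10\right) \left(1 + 110\right) = \left(-8\right) 111 = -888$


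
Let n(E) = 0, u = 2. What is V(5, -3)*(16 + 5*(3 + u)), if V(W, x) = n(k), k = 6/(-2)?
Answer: 0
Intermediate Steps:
k = -3 (k = 6*(-1/2) = -3)
V(W, x) = 0
V(5, -3)*(16 + 5*(3 + u)) = 0*(16 + 5*(3 + 2)) = 0*(16 + 5*5) = 0*(16 + 25) = 0*41 = 0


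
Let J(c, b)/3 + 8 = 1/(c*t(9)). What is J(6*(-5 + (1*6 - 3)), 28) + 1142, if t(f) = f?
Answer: 40247/36 ≈ 1118.0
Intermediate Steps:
J(c, b) = -24 + 1/(3*c) (J(c, b) = -24 + 3*(1/(c*9)) = -24 + 3*((1/9)/c) = -24 + 3*(1/(9*c)) = -24 + 1/(3*c))
J(6*(-5 + (1*6 - 3)), 28) + 1142 = (-24 + 1/(3*((6*(-5 + (1*6 - 3)))))) + 1142 = (-24 + 1/(3*((6*(-5 + (6 - 3)))))) + 1142 = (-24 + 1/(3*((6*(-5 + 3))))) + 1142 = (-24 + 1/(3*((6*(-2))))) + 1142 = (-24 + (1/3)/(-12)) + 1142 = (-24 + (1/3)*(-1/12)) + 1142 = (-24 - 1/36) + 1142 = -865/36 + 1142 = 40247/36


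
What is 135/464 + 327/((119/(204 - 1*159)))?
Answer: 6843825/55216 ≈ 123.95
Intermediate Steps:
135/464 + 327/((119/(204 - 1*159))) = 135*(1/464) + 327/((119/(204 - 159))) = 135/464 + 327/((119/45)) = 135/464 + 327/((119*(1/45))) = 135/464 + 327/(119/45) = 135/464 + 327*(45/119) = 135/464 + 14715/119 = 6843825/55216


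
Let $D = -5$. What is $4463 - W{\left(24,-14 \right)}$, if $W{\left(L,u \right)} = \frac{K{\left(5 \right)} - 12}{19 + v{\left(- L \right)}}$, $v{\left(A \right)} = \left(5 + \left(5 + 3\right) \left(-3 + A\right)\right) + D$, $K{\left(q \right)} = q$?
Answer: $\frac{879204}{197} \approx 4463.0$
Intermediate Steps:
$v{\left(A \right)} = -24 + 8 A$ ($v{\left(A \right)} = \left(5 + \left(5 + 3\right) \left(-3 + A\right)\right) - 5 = \left(5 + 8 \left(-3 + A\right)\right) - 5 = \left(5 + \left(-24 + 8 A\right)\right) - 5 = \left(-19 + 8 A\right) - 5 = -24 + 8 A$)
$W{\left(L,u \right)} = - \frac{7}{-5 - 8 L}$ ($W{\left(L,u \right)} = \frac{5 - 12}{19 + \left(-24 + 8 \left(- L\right)\right)} = - \frac{7}{19 - \left(24 + 8 L\right)} = - \frac{7}{-5 - 8 L}$)
$4463 - W{\left(24,-14 \right)} = 4463 - \frac{7}{5 + 8 \cdot 24} = 4463 - \frac{7}{5 + 192} = 4463 - \frac{7}{197} = \frac{879204}{197}$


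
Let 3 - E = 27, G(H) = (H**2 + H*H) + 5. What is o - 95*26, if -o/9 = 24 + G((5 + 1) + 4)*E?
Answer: 41594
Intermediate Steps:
G(H) = 5 + 2*H**2 (G(H) = (H**2 + H**2) + 5 = 2*H**2 + 5 = 5 + 2*H**2)
E = -24 (E = 3 - 1*27 = 3 - 27 = -24)
o = 44064 (o = -9*(24 + (5 + 2*((5 + 1) + 4)**2)*(-24)) = -9*(24 + (5 + 2*(6 + 4)**2)*(-24)) = -9*(24 + (5 + 2*10**2)*(-24)) = -9*(24 + (5 + 2*100)*(-24)) = -9*(24 + (5 + 200)*(-24)) = -9*(24 + 205*(-24)) = -9*(24 - 4920) = -9*(-4896) = 44064)
o - 95*26 = 44064 - 95*26 = 44064 - 1*2470 = 44064 - 2470 = 41594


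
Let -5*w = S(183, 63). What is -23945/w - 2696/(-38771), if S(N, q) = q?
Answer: 4642027823/2442573 ≈ 1900.5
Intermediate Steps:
w = -63/5 (w = -⅕*63 = -63/5 ≈ -12.600)
-23945/w - 2696/(-38771) = -23945/(-63/5) - 2696/(-38771) = -23945*(-5/63) - 2696*(-1/38771) = 119725/63 + 2696/38771 = 4642027823/2442573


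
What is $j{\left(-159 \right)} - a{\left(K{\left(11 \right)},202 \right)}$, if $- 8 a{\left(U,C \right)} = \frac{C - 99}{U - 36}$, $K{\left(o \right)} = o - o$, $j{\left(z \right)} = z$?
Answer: $- \frac{45895}{288} \approx -159.36$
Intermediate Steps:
$K{\left(o \right)} = 0$
$a{\left(U,C \right)} = - \frac{-99 + C}{8 \left(-36 + U\right)}$ ($a{\left(U,C \right)} = - \frac{\left(C - 99\right) \frac{1}{U - 36}}{8} = - \frac{\left(-99 + C\right) \frac{1}{-36 + U}}{8} = - \frac{\frac{1}{-36 + U} \left(-99 + C\right)}{8} = - \frac{-99 + C}{8 \left(-36 + U\right)}$)
$j{\left(-159 \right)} - a{\left(K{\left(11 \right)},202 \right)} = -159 - \frac{99 - 202}{8 \left(-36 + 0\right)} = -159 - \frac{99 - 202}{8 \left(-36\right)} = -159 - \frac{1}{8} \left(- \frac{1}{36}\right) \left(-103\right) = -159 - \frac{103}{288} = - \frac{45895}{288}$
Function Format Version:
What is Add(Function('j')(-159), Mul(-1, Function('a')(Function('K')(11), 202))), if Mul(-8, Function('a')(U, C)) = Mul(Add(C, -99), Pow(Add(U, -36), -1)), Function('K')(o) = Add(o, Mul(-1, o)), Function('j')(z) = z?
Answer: Rational(-45895, 288) ≈ -159.36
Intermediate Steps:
Function('K')(o) = 0
Function('a')(U, C) = Mul(Rational(-1, 8), Pow(Add(-36, U), -1), Add(-99, C)) (Function('a')(U, C) = Mul(Rational(-1, 8), Mul(Add(C, -99), Pow(Add(U, -36), -1))) = Mul(Rational(-1, 8), Mul(Add(-99, C), Pow(Add(-36, U), -1))) = Mul(Rational(-1, 8), Mul(Pow(Add(-36, U), -1), Add(-99, C))) = Mul(Rational(-1, 8), Pow(Add(-36, U), -1), Add(-99, C)))
Add(Function('j')(-159), Mul(-1, Function('a')(Function('K')(11), 202))) = Add(-159, Mul(-1, Mul(Rational(1, 8), Pow(Add(-36, 0), -1), Add(99, Mul(-1, 202))))) = Add(-159, Mul(-1, Mul(Rational(1, 8), Pow(-36, -1), Add(99, -202)))) = Add(-159, Mul(-1, Mul(Rational(1, 8), Rational(-1, 36), -103))) = Add(-159, Mul(-1, Rational(103, 288))) = Add(-159, Rational(-103, 288)) = Rational(-45895, 288)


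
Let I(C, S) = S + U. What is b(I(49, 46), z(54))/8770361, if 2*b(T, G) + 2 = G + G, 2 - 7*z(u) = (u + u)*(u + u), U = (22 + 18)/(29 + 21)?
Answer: -1667/8770361 ≈ -0.00019007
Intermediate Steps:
U = ⅘ (U = 40/50 = 40*(1/50) = ⅘ ≈ 0.80000)
I(C, S) = ⅘ + S (I(C, S) = S + ⅘ = ⅘ + S)
z(u) = 2/7 - 4*u²/7 (z(u) = 2/7 - (u + u)*(u + u)/7 = 2/7 - 2*u*2*u/7 = 2/7 - 4*u²/7)
b(T, G) = -1 + G (b(T, G) = -1 + (G + G)/2 = -1 + (2*G)/2 = -1 + G)
b(I(49, 46), z(54))/8770361 = (-1 + (2/7 - 4/7*54²))/8770361 = (-1 + (2/7 - 4/7*2916))*(1/8770361) = (-1 + (2/7 - 11664/7))*(1/8770361) = (-1 - 1666)*(1/8770361) = -1667*1/8770361 = -1667/8770361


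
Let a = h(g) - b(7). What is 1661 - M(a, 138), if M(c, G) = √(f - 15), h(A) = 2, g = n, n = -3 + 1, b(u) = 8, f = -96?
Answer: 1661 - I*√111 ≈ 1661.0 - 10.536*I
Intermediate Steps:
n = -2
g = -2
a = -6 (a = 2 - 1*8 = 2 - 8 = -6)
M(c, G) = I*√111 (M(c, G) = √(-96 - 15) = √(-111) = I*√111)
1661 - M(a, 138) = 1661 - I*√111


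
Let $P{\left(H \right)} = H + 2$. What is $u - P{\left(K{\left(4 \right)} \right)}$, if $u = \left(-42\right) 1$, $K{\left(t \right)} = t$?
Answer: $-48$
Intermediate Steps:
$u = -42$
$P{\left(H \right)} = 2 + H$
$u - P{\left(K{\left(4 \right)} \right)} = -42 - \left(2 + 4\right) = -42 - 6 = -48$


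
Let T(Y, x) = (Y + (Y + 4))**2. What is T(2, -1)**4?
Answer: 16777216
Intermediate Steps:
T(Y, x) = (4 + 2*Y)**2 (T(Y, x) = (Y + (4 + Y))**2 = (4 + 2*Y)**2)
T(2, -1)**4 = (4*(2 + 2)**2)**4 = (4*4**2)**4 = (4*16)**4 = 64**4 = 16777216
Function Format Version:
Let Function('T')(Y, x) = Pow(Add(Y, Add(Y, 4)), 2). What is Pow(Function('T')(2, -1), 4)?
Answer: 16777216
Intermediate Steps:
Function('T')(Y, x) = Pow(Add(4, Mul(2, Y)), 2) (Function('T')(Y, x) = Pow(Add(Y, Add(4, Y)), 2) = Pow(Add(4, Mul(2, Y)), 2))
Pow(Function('T')(2, -1), 4) = Pow(Mul(4, Pow(Add(2, 2), 2)), 4) = Pow(Mul(4, Pow(4, 2)), 4) = Pow(Mul(4, 16), 4) = Pow(64, 4) = 16777216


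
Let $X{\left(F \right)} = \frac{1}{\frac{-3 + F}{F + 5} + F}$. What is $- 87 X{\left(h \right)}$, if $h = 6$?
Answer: $- \frac{319}{23} \approx -13.87$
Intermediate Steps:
$X{\left(F \right)} = \frac{1}{F + \frac{-3 + F}{5 + F}}$ ($X{\left(F \right)} = \frac{1}{\frac{-3 + F}{5 + F} + F} = \frac{1}{F + \frac{-3 + F}{5 + F}}$)
$- 87 X{\left(h \right)} = - 87 \frac{5 + 6}{-3 + 6^{2} + 6 \cdot 6} = - 87 \frac{1}{-3 + 36 + 36} \cdot 11 = - 87 \cdot \frac{1}{69} \cdot 11 = \left(-87\right) \frac{11}{69} = - \frac{319}{23}$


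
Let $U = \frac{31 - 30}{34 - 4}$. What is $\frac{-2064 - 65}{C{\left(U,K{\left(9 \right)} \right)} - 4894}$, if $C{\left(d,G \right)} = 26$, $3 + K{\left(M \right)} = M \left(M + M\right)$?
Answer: $\frac{2129}{4868} \approx 0.43735$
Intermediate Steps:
$U = \frac{1}{30}$ ($U = 1 \cdot \frac{1}{30} = \frac{1}{30} \approx 0.033333$)
$K{\left(M \right)} = -3 + 2 M^{2}$ ($K{\left(M \right)} = -3 + M \left(M + M\right) = -3 + M 2 M = -3 + 2 M^{2}$)
$\frac{-2064 - 65}{C{\left(U,K{\left(9 \right)} \right)} - 4894} = \frac{-2064 - 65}{26 - 4894} = - \frac{2129}{-4868} = \left(-2129\right) \left(- \frac{1}{4868}\right) = \frac{2129}{4868}$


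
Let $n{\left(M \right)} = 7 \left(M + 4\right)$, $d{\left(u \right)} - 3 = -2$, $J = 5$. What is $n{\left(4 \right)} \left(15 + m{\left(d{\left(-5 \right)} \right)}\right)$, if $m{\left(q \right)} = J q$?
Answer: $1120$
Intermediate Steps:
$d{\left(u \right)} = 1$ ($d{\left(u \right)} = 3 - 2 = 1$)
$m{\left(q \right)} = 5 q$
$n{\left(M \right)} = 28 + 7 M$ ($n{\left(M \right)} = 7 \left(4 + M\right) = 28 + 7 M$)
$n{\left(4 \right)} \left(15 + m{\left(d{\left(-5 \right)} \right)}\right) = \left(28 + 7 \cdot 4\right) \left(15 + 5 \cdot 1\right) = \left(28 + 28\right) \left(15 + 5\right) = 56 \cdot 20 = 1120$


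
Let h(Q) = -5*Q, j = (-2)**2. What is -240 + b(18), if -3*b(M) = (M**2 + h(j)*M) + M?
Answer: -234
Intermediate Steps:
j = 4
b(M) = -M**2/3 + 19*M/3 (b(M) = -((M**2 + (-5*4)*M) + M)/3 = -((M**2 - 20*M) + M)/3 = -(M**2 - 19*M)/3 = -M**2/3 + 19*M/3)
-240 + b(18) = -240 + (1/3)*18*(19 - 1*18) = -240 + (1/3)*18*(19 - 18) = -240 + (1/3)*18*1 = -240 + 6 = -234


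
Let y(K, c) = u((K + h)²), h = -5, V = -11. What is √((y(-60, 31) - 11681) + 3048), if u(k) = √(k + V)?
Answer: √(-8633 + 7*√86) ≈ 92.564*I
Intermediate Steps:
u(k) = √(-11 + k) (u(k) = √(k - 11) = √(-11 + k))
y(K, c) = √(-11 + (-5 + K)²) (y(K, c) = √(-11 + (K - 5)²) = √(-11 + (-5 + K)²))
√((y(-60, 31) - 11681) + 3048) = √((√(-11 + (-5 - 60)²) - 11681) + 3048) = √((√(-11 + (-65)²) - 11681) + 3048) = √((√(-11 + 4225) - 11681) + 3048) = √((√4214 - 11681) + 3048) = √((7*√86 - 11681) + 3048) = √((-11681 + 7*√86) + 3048) = √(-8633 + 7*√86)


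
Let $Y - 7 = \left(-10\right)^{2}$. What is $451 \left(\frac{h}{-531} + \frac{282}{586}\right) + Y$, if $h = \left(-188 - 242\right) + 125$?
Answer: $\frac{90717817}{155583} \approx 583.08$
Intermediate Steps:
$Y = 107$ ($Y = 7 + \left(-10\right)^{2} = 7 + 100 = 107$)
$h = -305$ ($h = -430 + 125 = -305$)
$451 \left(\frac{h}{-531} + \frac{282}{586}\right) + Y = 451 \left(- \frac{305}{-531} + \frac{282}{586}\right) + 107 = 451 \left(\left(-305\right) \left(- \frac{1}{531}\right) + 282 \cdot \frac{1}{586}\right) + 107 = 451 \left(\frac{305}{531} + \frac{141}{293}\right) + 107 = 451 \cdot \frac{164236}{155583} + 107 = \frac{74070436}{155583} + 107 = \frac{90717817}{155583}$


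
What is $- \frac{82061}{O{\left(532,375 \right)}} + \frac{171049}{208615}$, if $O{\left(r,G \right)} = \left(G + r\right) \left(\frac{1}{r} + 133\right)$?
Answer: $\frac{1869952348371}{13388201200385} \approx 0.13967$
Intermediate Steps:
$O{\left(r,G \right)} = \left(133 + \frac{1}{r}\right) \left(G + r\right)$ ($O{\left(r,G \right)} = \left(G + r\right) \left(133 + \frac{1}{r}\right) = \left(133 + \frac{1}{r}\right) \left(G + r\right)$)
$- \frac{82061}{O{\left(532,375 \right)}} + \frac{171049}{208615} = - \frac{82061}{1 + 133 \cdot 375 + 133 \cdot 532 + \frac{375}{532}} + \frac{171049}{208615} = - \frac{82061}{1 + 49875 + 70756 + 375 \cdot \frac{1}{532}} + 171049 \cdot \frac{1}{208615} = - \frac{82061}{1 + 49875 + 70756 + \frac{375}{532}} + \frac{171049}{208615} = - \frac{82061}{\frac{64176599}{532}} + \frac{171049}{208615} = \left(-82061\right) \frac{532}{64176599} + \frac{171049}{208615} = - \frac{43656452}{64176599} + \frac{171049}{208615} = \frac{1869952348371}{13388201200385}$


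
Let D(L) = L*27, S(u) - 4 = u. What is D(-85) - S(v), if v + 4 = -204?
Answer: -2091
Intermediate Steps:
v = -208 (v = -4 - 204 = -208)
S(u) = 4 + u
D(L) = 27*L
D(-85) - S(v) = 27*(-85) - (4 - 208) = -2295 - 1*(-204) = -2295 + 204 = -2091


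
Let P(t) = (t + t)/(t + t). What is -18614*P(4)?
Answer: -18614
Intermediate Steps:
P(t) = 1 (P(t) = (2*t)/((2*t)) = (2*t)*(1/(2*t)) = 1)
-18614*P(4) = -18614*1 = -18614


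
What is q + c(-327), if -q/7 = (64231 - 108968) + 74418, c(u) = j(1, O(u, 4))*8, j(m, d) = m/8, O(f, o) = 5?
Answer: -207766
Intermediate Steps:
j(m, d) = m/8 (j(m, d) = m*(1/8) = m/8)
c(u) = 1 (c(u) = ((1/8)*1)*8 = (1/8)*8 = 1)
q = -207767 (q = -7*((64231 - 108968) + 74418) = -7*(-44737 + 74418) = -7*29681 = -207767)
q + c(-327) = -207767 + 1 = -207766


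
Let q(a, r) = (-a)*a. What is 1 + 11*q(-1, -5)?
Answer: -10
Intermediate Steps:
q(a, r) = -a²
1 + 11*q(-1, -5) = 1 + 11*(-1*(-1)²) = 1 + 11*(-1*1) = 1 + 11*(-1) = 1 - 11 = -10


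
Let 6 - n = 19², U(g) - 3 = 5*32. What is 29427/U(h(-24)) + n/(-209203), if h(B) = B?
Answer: 6156274546/34100089 ≈ 180.54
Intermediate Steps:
U(g) = 163 (U(g) = 3 + 5*32 = 3 + 160 = 163)
n = -355 (n = 6 - 1*19² = 6 - 1*361 = 6 - 361 = -355)
29427/U(h(-24)) + n/(-209203) = 29427/163 - 355/(-209203) = 29427*(1/163) - 355*(-1/209203) = 29427/163 + 355/209203 = 6156274546/34100089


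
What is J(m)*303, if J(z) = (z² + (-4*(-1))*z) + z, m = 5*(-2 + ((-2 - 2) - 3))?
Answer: 545400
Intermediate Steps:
m = -45 (m = 5*(-2 + (-4 - 3)) = 5*(-2 - 7) = 5*(-9) = -45)
J(z) = z² + 5*z (J(z) = (z² + 4*z) + z = z² + 5*z)
J(m)*303 = -45*(5 - 45)*303 = -45*(-40)*303 = 1800*303 = 545400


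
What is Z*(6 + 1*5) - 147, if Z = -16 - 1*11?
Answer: -444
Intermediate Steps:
Z = -27 (Z = -16 - 11 = -27)
Z*(6 + 1*5) - 147 = -27*(6 + 1*5) - 147 = -27*(6 + 5) - 147 = -27*11 - 147 = -297 - 147 = -444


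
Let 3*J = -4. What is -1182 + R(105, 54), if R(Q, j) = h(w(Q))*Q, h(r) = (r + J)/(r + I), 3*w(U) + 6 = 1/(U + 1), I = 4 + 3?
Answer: -1991757/1591 ≈ -1251.9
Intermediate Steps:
I = 7
w(U) = -2 + 1/(3*(1 + U)) (w(U) = -2 + 1/(3*(U + 1)) = -2 + 1/(3*(1 + U)))
J = -4/3 (J = (1/3)*(-4) = -4/3 ≈ -1.3333)
h(r) = (-4/3 + r)/(7 + r) (h(r) = (r - 4/3)/(r + 7) = (-4/3 + r)/(7 + r))
R(Q, j) = Q*(-4/3 + (-5 - 6*Q)/(3*(1 + Q)))/(7 + (-5 - 6*Q)/(3*(1 + Q))) (R(Q, j) = ((-4/3 + (-5 - 6*Q)/(3*(1 + Q)))/(7 + (-5 - 6*Q)/(3*(1 + Q))))*Q = Q*(-4/3 + (-5 - 6*Q)/(3*(1 + Q)))/(7 + (-5 - 6*Q)/(3*(1 + Q))))
-1182 + R(105, 54) = -1182 - 1*105*(9 + 10*105)/(16 + 15*105) = -1182 - 1*105*(9 + 1050)/(16 + 1575) = -1182 - 1*105*1059/1591 = -1182 - 1*105*1/1591*1059 = -1182 - 111195/1591 = -1991757/1591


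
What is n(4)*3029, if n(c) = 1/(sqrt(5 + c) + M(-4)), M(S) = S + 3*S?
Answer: -233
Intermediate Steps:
M(S) = 4*S
n(c) = 1/(-16 + sqrt(5 + c)) (n(c) = 1/(sqrt(5 + c) + 4*(-4)) = 1/(sqrt(5 + c) - 16) = 1/(-16 + sqrt(5 + c)))
n(4)*3029 = 3029/(-16 + sqrt(5 + 4)) = 3029/(-16 + sqrt(9)) = 3029/(-16 + 3) = 3029/(-13) = -1/13*3029 = -233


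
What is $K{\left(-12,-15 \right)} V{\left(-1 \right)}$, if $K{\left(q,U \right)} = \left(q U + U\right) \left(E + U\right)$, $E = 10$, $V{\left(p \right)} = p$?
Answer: $825$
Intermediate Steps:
$K{\left(q,U \right)} = \left(10 + U\right) \left(U + U q\right)$ ($K{\left(q,U \right)} = \left(q U + U\right) \left(10 + U\right) = \left(U q + U\right) \left(10 + U\right) = \left(U + U q\right) \left(10 + U\right) = \left(10 + U\right) \left(U + U q\right)$)
$K{\left(-12,-15 \right)} V{\left(-1 \right)} = - 15 \left(10 - 15 + 10 \left(-12\right) - -180\right) \left(-1\right) = - 15 \left(10 - 15 - 120 + 180\right) \left(-1\right) = \left(-15\right) 55 \left(-1\right) = \left(-825\right) \left(-1\right) = 825$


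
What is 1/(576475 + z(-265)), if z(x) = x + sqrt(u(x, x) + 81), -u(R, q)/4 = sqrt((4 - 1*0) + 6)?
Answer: 1/(576210 + sqrt(81 - 4*sqrt(10))) ≈ 1.7355e-6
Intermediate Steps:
u(R, q) = -4*sqrt(10) (u(R, q) = -4*sqrt((4 - 1*0) + 6) = -4*sqrt((4 + 0) + 6) = -4*sqrt(4 + 6) = -4*sqrt(10))
z(x) = x + sqrt(81 - 4*sqrt(10)) (z(x) = x + sqrt(-4*sqrt(10) + 81) = x + sqrt(81 - 4*sqrt(10)))
1/(576475 + z(-265)) = 1/(576475 + (-265 + sqrt(81 - 4*sqrt(10)))) = 1/(576210 + sqrt(81 - 4*sqrt(10)))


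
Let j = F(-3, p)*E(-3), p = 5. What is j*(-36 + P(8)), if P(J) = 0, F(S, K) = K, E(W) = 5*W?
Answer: 2700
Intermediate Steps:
j = -75 (j = 5*(5*(-3)) = 5*(-15) = -75)
j*(-36 + P(8)) = -75*(-36 + 0) = -75*(-36) = 2700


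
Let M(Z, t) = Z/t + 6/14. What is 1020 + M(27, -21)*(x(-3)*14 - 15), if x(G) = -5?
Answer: 7650/7 ≈ 1092.9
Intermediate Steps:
M(Z, t) = 3/7 + Z/t (M(Z, t) = Z/t + 6*(1/14) = Z/t + 3/7 = 3/7 + Z/t)
1020 + M(27, -21)*(x(-3)*14 - 15) = 1020 + (3/7 + 27/(-21))*(-5*14 - 15) = 1020 + (3/7 + 27*(-1/21))*(-70 - 15) = 1020 + (3/7 - 9/7)*(-85) = 1020 - 6/7*(-85) = 1020 + 510/7 = 7650/7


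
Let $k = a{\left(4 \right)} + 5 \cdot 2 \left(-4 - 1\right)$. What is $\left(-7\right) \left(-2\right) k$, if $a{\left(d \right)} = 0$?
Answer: $-700$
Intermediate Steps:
$k = -50$ ($k = 0 + 5 \cdot 2 \left(-4 - 1\right) = 0 + 5 \cdot 2 \left(-5\right) = 0 + 5 \left(-10\right) = 0 - 50 = -50$)
$\left(-7\right) \left(-2\right) k = \left(-7\right) \left(-2\right) \left(-50\right) = 14 \left(-50\right) = -700$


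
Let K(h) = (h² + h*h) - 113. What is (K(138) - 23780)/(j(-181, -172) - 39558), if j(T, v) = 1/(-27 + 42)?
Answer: -212925/593369 ≈ -0.35884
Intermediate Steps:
K(h) = -113 + 2*h² (K(h) = (h² + h²) - 113 = 2*h² - 113 = -113 + 2*h²)
j(T, v) = 1/15
(K(138) - 23780)/(j(-181, -172) - 39558) = ((-113 + 2*138²) - 23780)/(1/15 - 39558) = ((-113 + 2*19044) - 23780)/(-593369/15) = ((-113 + 38088) - 23780)*(-15/593369) = (37975 - 23780)*(-15/593369) = 14195*(-15/593369) = -212925/593369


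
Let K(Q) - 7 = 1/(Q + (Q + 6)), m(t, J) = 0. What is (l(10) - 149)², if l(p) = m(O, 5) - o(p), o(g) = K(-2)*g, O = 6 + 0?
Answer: 50176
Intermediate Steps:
O = 6
K(Q) = 7 + 1/(6 + 2*Q) (K(Q) = 7 + 1/(Q + (Q + 6)) = 7 + 1/(Q + (6 + Q)) = 7 + 1/(6 + 2*Q))
o(g) = 15*g/2 (o(g) = ((43 + 14*(-2))/(2*(3 - 2)))*g = ((½)*(43 - 28)/1)*g = ((½)*1*15)*g = 15*g/2)
l(p) = -15*p/2 (l(p) = 0 - 15*p/2 = -15*p/2)
(l(10) - 149)² = (-15/2*10 - 149)² = (-75 - 149)² = (-224)² = 50176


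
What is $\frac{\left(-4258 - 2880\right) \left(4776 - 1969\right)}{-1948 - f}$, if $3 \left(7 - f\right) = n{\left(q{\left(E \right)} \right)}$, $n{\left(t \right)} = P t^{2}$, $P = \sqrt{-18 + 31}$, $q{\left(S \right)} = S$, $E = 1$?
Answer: $\frac{176269929885}{17199106} + \frac{30054549 \sqrt{13}}{17199106} \approx 10255.0$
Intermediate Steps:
$P = \sqrt{13} \approx 3.6056$
$n{\left(t \right)} = \sqrt{13} t^{2}$
$f = 7 - \frac{\sqrt{13}}{3}$ ($f = 7 - \frac{\sqrt{13} \cdot 1^{2}}{3} = 7 - \frac{\sqrt{13} \cdot 1}{3} = 7 - \frac{\sqrt{13}}{3} \approx 5.7981$)
$\frac{\left(-4258 - 2880\right) \left(4776 - 1969\right)}{-1948 - f} = \frac{\left(-4258 - 2880\right) \left(4776 - 1969\right)}{-1948 - \left(7 - \frac{\sqrt{13}}{3}\right)} = \frac{\left(-7138\right) 2807}{-1948 - \left(7 - \frac{\sqrt{13}}{3}\right)} = - \frac{20036366}{-1955 + \frac{\sqrt{13}}{3}}$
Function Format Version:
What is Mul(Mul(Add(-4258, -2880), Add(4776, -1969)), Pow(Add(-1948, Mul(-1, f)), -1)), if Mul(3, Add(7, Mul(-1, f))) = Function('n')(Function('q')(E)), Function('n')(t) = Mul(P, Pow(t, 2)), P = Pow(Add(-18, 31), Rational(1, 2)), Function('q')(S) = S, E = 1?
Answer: Add(Rational(176269929885, 17199106), Mul(Rational(30054549, 17199106), Pow(13, Rational(1, 2)))) ≈ 10255.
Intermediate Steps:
P = Pow(13, Rational(1, 2)) ≈ 3.6056
Function('n')(t) = Mul(Pow(13, Rational(1, 2)), Pow(t, 2))
f = Add(7, Mul(Rational(-1, 3), Pow(13, Rational(1, 2)))) (f = Add(7, Mul(Rational(-1, 3), Mul(Pow(13, Rational(1, 2)), Pow(1, 2)))) = Add(7, Mul(Rational(-1, 3), Mul(Pow(13, Rational(1, 2)), 1))) = Add(7, Mul(Rational(-1, 3), Pow(13, Rational(1, 2)))) ≈ 5.7981)
Mul(Mul(Add(-4258, -2880), Add(4776, -1969)), Pow(Add(-1948, Mul(-1, f)), -1)) = Mul(Mul(Add(-4258, -2880), Add(4776, -1969)), Pow(Add(-1948, Mul(-1, Add(7, Mul(Rational(-1, 3), Pow(13, Rational(1, 2)))))), -1)) = Mul(Mul(-7138, 2807), Pow(Add(-1948, Add(-7, Mul(Rational(1, 3), Pow(13, Rational(1, 2))))), -1)) = Mul(-20036366, Pow(Add(-1955, Mul(Rational(1, 3), Pow(13, Rational(1, 2)))), -1))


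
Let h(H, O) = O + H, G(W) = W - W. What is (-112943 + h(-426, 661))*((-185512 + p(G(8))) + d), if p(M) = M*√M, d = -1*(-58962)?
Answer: 14263197400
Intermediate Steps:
d = 58962
G(W) = 0
h(H, O) = H + O
p(M) = M^(3/2)
(-112943 + h(-426, 661))*((-185512 + p(G(8))) + d) = (-112943 + (-426 + 661))*((-185512 + 0^(3/2)) + 58962) = (-112943 + 235)*((-185512 + 0) + 58962) = -112708*(-185512 + 58962) = -112708*(-126550) = 14263197400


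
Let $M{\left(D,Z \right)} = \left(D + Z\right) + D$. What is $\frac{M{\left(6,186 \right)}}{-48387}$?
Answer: $- \frac{66}{16129} \approx -0.004092$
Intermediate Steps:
$M{\left(D,Z \right)} = Z + 2 D$
$\frac{M{\left(6,186 \right)}}{-48387} = \frac{186 + 2 \cdot 6}{-48387} = \left(186 + 12\right) \left(- \frac{1}{48387}\right) = 198 \left(- \frac{1}{48387}\right) = - \frac{66}{16129}$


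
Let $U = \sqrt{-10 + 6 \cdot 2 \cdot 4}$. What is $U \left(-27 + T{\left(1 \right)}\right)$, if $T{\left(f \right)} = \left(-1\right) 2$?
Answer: $- 29 \sqrt{38} \approx -178.77$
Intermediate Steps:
$T{\left(f \right)} = -2$
$U = \sqrt{38}$ ($U = \sqrt{-10 + 12 \cdot 4} = \sqrt{-10 + 48} = \sqrt{38} \approx 6.1644$)
$U \left(-27 + T{\left(1 \right)}\right) = \sqrt{38} \left(-27 - 2\right) = \sqrt{38} \left(-29\right) = - 29 \sqrt{38}$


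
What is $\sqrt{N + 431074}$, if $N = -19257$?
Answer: $\sqrt{411817} \approx 641.73$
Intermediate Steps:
$\sqrt{N + 431074} = \sqrt{-19257 + 431074} = \sqrt{411817}$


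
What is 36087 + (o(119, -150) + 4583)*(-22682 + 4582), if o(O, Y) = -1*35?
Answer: -82282713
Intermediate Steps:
o(O, Y) = -35
36087 + (o(119, -150) + 4583)*(-22682 + 4582) = 36087 + (-35 + 4583)*(-22682 + 4582) = 36087 + 4548*(-18100) = 36087 - 82318800 = -82282713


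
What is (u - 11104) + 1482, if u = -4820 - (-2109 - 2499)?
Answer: -9834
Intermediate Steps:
u = -212 (u = -4820 - 1*(-4608) = -4820 + 4608 = -212)
(u - 11104) + 1482 = (-212 - 11104) + 1482 = -11316 + 1482 = -9834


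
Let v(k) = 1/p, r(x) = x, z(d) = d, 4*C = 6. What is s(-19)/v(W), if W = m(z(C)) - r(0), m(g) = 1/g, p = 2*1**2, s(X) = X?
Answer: -38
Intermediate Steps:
C = 3/2 (C = (1/4)*6 = 3/2 ≈ 1.5000)
p = 2 (p = 2*1 = 2)
W = 2/3 (W = 1/(3/2) - 1*0 = 2/3 + 0 = 2/3 ≈ 0.66667)
v(k) = 1/2
s(-19)/v(W) = -19/1/2 = -19*2 = -38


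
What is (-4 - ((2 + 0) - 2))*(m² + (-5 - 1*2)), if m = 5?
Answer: -72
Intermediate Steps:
(-4 - ((2 + 0) - 2))*(m² + (-5 - 1*2)) = (-4 - ((2 + 0) - 2))*(5² + (-5 - 1*2)) = (-4 - (2 - 2))*(25 + (-5 - 2)) = (-4 - 1*0)*(25 - 7) = (-4 + 0)*18 = -4*18 = -72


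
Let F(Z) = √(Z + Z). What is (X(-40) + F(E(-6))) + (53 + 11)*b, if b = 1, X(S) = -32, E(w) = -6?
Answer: 32 + 2*I*√3 ≈ 32.0 + 3.4641*I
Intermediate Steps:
F(Z) = √2*√Z (F(Z) = √(2*Z) = √2*√Z)
(X(-40) + F(E(-6))) + (53 + 11)*b = (-32 + √2*√(-6)) + (53 + 11)*1 = (-32 + √2*(I*√6)) + 64*1 = (-32 + 2*I*√3) + 64 = 32 + 2*I*√3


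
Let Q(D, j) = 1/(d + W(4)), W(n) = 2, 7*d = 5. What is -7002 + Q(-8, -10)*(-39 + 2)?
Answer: -133297/19 ≈ -7015.6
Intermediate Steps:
d = 5/7 (d = (⅐)*5 = 5/7 ≈ 0.71429)
Q(D, j) = 7/19 (Q(D, j) = 1/(5/7 + 2) = 1/(19/7) = 7/19)
-7002 + Q(-8, -10)*(-39 + 2) = -7002 + 7*(-39 + 2)/19 = -7002 + (7/19)*(-37) = -7002 - 259/19 = -133297/19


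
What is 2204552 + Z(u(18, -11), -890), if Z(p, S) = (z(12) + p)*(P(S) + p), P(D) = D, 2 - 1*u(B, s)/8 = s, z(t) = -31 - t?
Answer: 2156606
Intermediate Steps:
u(B, s) = 16 - 8*s
Z(p, S) = (-43 + p)*(S + p) (Z(p, S) = ((-31 - 1*12) + p)*(S + p) = ((-31 - 12) + p)*(S + p) = (-43 + p)*(S + p))
2204552 + Z(u(18, -11), -890) = 2204552 + ((16 - 8*(-11))² - 43*(-890) - 43*(16 - 8*(-11)) - 890*(16 - 8*(-11))) = 2204552 + ((16 + 88)² + 38270 - 43*(16 + 88) - 890*(16 + 88)) = 2204552 + (104² + 38270 - 43*104 - 890*104) = 2204552 + (10816 + 38270 - 4472 - 92560) = 2204552 - 47946 = 2156606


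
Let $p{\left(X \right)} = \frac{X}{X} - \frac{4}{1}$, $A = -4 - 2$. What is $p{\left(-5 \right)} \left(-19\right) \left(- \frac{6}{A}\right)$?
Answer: $57$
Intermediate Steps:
$A = -6$
$p{\left(X \right)} = -3$ ($p{\left(X \right)} = 1 - 4 = -3$)
$p{\left(-5 \right)} \left(-19\right) \left(- \frac{6}{A}\right) = \left(-3\right) \left(-19\right) \left(- \frac{6}{-6}\right) = 57 \left(\left(-6\right) \left(- \frac{1}{6}\right)\right) = 57 \cdot 1 = 57$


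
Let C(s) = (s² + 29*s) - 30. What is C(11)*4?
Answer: 1640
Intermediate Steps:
C(s) = -30 + s² + 29*s
C(11)*4 = (-30 + 11² + 29*11)*4 = (-30 + 121 + 319)*4 = 410*4 = 1640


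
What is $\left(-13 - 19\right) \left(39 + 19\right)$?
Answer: $-1856$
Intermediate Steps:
$\left(-13 - 19\right) \left(39 + 19\right) = \left(-13 - 19\right) 58 = \left(-32\right) 58 = -1856$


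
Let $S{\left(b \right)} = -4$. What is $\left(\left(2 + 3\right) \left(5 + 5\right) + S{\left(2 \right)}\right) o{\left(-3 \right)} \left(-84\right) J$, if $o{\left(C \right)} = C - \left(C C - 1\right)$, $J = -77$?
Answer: $-3272808$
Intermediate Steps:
$o{\left(C \right)} = 1 + C - C^{2}$ ($o{\left(C \right)} = C - \left(C^{2} - 1\right) = C - \left(-1 + C^{2}\right) = 1 + C - C^{2}$)
$\left(\left(2 + 3\right) \left(5 + 5\right) + S{\left(2 \right)}\right) o{\left(-3 \right)} \left(-84\right) J = \left(\left(2 + 3\right) \left(5 + 5\right) - 4\right) \left(1 - 3 - \left(-3\right)^{2}\right) \left(-84\right) \left(-77\right) = \left(5 \cdot 10 - 4\right) \left(1 - 3 - 9\right) \left(-84\right) \left(-77\right) = \left(50 - 4\right) \left(1 - 3 - 9\right) \left(-84\right) \left(-77\right) = 46 \left(-11\right) \left(-84\right) \left(-77\right) = \left(-506\right) \left(-84\right) \left(-77\right) = 42504 \left(-77\right) = -3272808$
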